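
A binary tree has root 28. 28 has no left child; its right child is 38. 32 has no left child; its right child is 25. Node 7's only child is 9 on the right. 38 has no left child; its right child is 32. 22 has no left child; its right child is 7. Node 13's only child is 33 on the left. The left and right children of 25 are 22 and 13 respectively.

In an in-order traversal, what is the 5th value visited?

7

In-order visits the left subtree, then the node, then the right subtree.
At 28: no left child.
Visit 28.
At 28: go right to 38.
  At 38: no left child.
  Visit 38.
  At 38: go right to 32.
    At 32: no left child.
    Visit 32.
    At 32: go right to 25.
      At 25: go left to 22.
        At 22: no left child.
        Visit 22.
        At 22: go right to 7.
          At 7: no left child.
          Visit 7.
          At 7: go right to 9.
            9 is a leaf — visit 9.
      Visit 25.
      At 25: go right to 13.
        At 13: go left to 33.
          33 is a leaf — visit 33.
        Visit 13.
        At 13: no right child.
Full in-order sequence: 28, 38, 32, 22, 7, 9, 25, 33, 13.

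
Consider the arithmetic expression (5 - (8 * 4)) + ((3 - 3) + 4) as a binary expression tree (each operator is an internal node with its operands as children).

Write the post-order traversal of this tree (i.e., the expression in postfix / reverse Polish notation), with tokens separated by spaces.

5 8 4 * - 3 3 - 4 + +

Post-order on an expression tree gives postfix notation: for each operator, emit left operand, right operand, then the operator.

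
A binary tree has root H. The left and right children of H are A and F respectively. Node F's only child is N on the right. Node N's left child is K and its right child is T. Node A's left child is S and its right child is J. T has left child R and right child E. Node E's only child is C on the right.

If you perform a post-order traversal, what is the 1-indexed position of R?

Post-order visits the left subtree, then the right subtree, then the node.
At H: go left to A.
  At A: go left to S.
    S is a leaf — visit S.
  At A: go right to J.
    J is a leaf — visit J.
  Visit A.
At H: go right to F.
  At F: no left child.
  At F: go right to N.
    At N: go left to K.
      K is a leaf — visit K.
    At N: go right to T.
      At T: go left to R.
        R is a leaf — visit R.
      At T: go right to E.
        At E: no left child.
        At E: go right to C.
          C is a leaf — visit C.
        Visit E.
      Visit T.
    Visit N.
  Visit F.
Visit H.
Full post-order sequence: S, J, A, K, R, C, E, T, N, F, H.

5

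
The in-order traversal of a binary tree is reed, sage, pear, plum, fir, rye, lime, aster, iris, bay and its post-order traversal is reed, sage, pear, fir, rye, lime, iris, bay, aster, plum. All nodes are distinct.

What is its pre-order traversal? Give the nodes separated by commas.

The last element of post-order is the root; it splits in-order into left and right subtrees.
Root plum: left subtree has 3 nodes {reed, sage, pear}, right has 6 {fir, rye, lime, aster, iris, bay}.
  Root pear: left subtree has 2 nodes {reed, sage}, right has 0 { }.
    Root sage: left subtree has 1 node {reed}, right has 0 { }.
  Root aster: left subtree has 3 nodes {fir, rye, lime}, right has 2 {iris, bay}.
    Root lime: left subtree has 2 nodes {fir, rye}, right has 0 { }.
      Root rye: left subtree has 1 node {fir}, right has 0 { }.
    Root bay: left subtree has 1 node {iris}, right has 0 { }.

plum, pear, sage, reed, aster, lime, rye, fir, bay, iris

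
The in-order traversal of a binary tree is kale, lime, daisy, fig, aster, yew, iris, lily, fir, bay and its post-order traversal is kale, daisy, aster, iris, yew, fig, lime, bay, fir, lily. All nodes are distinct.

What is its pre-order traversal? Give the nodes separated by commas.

The last element of post-order is the root; it splits in-order into left and right subtrees.
Root lily: left subtree has 7 nodes {kale, lime, daisy, fig, aster, yew, iris}, right has 2 {fir, bay}.
  Root lime: left subtree has 1 node {kale}, right has 5 {daisy, fig, aster, yew, iris}.
    Root fig: left subtree has 1 node {daisy}, right has 3 {aster, yew, iris}.
      Root yew: left subtree has 1 node {aster}, right has 1 {iris}.
  Root fir: left subtree has 0 nodes { }, right has 1 {bay}.

lily, lime, kale, fig, daisy, yew, aster, iris, fir, bay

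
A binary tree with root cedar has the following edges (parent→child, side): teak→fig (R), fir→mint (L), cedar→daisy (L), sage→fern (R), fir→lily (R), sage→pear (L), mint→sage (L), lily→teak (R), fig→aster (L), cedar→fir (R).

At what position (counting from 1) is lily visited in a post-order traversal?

9

Post-order visits the left subtree, then the right subtree, then the node.
At cedar: go left to daisy.
  daisy is a leaf — visit daisy.
At cedar: go right to fir.
  At fir: go left to mint.
    At mint: go left to sage.
      At sage: go left to pear.
        pear is a leaf — visit pear.
      At sage: go right to fern.
        fern is a leaf — visit fern.
      Visit sage.
    At mint: no right child.
    Visit mint.
  At fir: go right to lily.
    At lily: no left child.
    At lily: go right to teak.
      At teak: no left child.
      At teak: go right to fig.
        At fig: go left to aster.
          aster is a leaf — visit aster.
        At fig: no right child.
        Visit fig.
      Visit teak.
    Visit lily.
  Visit fir.
Visit cedar.
Full post-order sequence: daisy, pear, fern, sage, mint, aster, fig, teak, lily, fir, cedar.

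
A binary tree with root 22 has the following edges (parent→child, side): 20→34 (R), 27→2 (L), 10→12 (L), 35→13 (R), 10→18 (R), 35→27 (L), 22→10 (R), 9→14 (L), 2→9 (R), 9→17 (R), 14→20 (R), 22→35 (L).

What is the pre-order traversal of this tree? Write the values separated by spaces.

22 35 27 2 9 14 20 34 17 13 10 12 18

Pre-order visits the node, then its left subtree, then its right subtree.
Visit 22.
At 22: go left to 35.
  Visit 35.
  At 35: go left to 27.
    Visit 27.
    At 27: go left to 2.
      Visit 2.
      At 2: no left child.
      At 2: go right to 9.
        Visit 9.
        At 9: go left to 14.
          Visit 14.
          At 14: no left child.
          At 14: go right to 20.
            Visit 20.
            At 20: no left child.
            At 20: go right to 34.
              34 is a leaf — visit 34.
        At 9: go right to 17.
          17 is a leaf — visit 17.
    At 27: no right child.
  At 35: go right to 13.
    13 is a leaf — visit 13.
At 22: go right to 10.
  Visit 10.
  At 10: go left to 12.
    12 is a leaf — visit 12.
  At 10: go right to 18.
    18 is a leaf — visit 18.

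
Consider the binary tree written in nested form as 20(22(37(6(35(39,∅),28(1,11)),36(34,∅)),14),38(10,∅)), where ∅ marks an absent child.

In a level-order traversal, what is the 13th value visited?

Level-order visits nodes level by level from the root, left to right within each level.
Level 0: 20
Level 1: 22, 38
Level 2: 37, 14, 10
Level 3: 6, 36
Level 4: 35, 28, 34
Level 5: 39, 1, 11
Full level-order sequence: 20, 22, 38, 37, 14, 10, 6, 36, 35, 28, 34, 39, 1, 11.

1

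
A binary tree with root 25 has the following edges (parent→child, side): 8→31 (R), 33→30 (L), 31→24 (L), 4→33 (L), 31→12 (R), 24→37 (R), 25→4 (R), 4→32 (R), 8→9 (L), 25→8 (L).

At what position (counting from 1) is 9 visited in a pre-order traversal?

Pre-order visits the node, then its left subtree, then its right subtree.
Visit 25.
At 25: go left to 8.
  Visit 8.
  At 8: go left to 9.
    9 is a leaf — visit 9.
  At 8: go right to 31.
    Visit 31.
    At 31: go left to 24.
      Visit 24.
      At 24: no left child.
      At 24: go right to 37.
        37 is a leaf — visit 37.
    At 31: go right to 12.
      12 is a leaf — visit 12.
At 25: go right to 4.
  Visit 4.
  At 4: go left to 33.
    Visit 33.
    At 33: go left to 30.
      30 is a leaf — visit 30.
    At 33: no right child.
  At 4: go right to 32.
    32 is a leaf — visit 32.
Full pre-order sequence: 25, 8, 9, 31, 24, 37, 12, 4, 33, 30, 32.

3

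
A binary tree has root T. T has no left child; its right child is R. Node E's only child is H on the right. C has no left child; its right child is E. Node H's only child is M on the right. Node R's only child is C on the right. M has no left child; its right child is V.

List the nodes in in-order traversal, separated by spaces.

In-order visits the left subtree, then the node, then the right subtree.
At T: no left child.
Visit T.
At T: go right to R.
  At R: no left child.
  Visit R.
  At R: go right to C.
    At C: no left child.
    Visit C.
    At C: go right to E.
      At E: no left child.
      Visit E.
      At E: go right to H.
        At H: no left child.
        Visit H.
        At H: go right to M.
          At M: no left child.
          Visit M.
          At M: go right to V.
            V is a leaf — visit V.

T R C E H M V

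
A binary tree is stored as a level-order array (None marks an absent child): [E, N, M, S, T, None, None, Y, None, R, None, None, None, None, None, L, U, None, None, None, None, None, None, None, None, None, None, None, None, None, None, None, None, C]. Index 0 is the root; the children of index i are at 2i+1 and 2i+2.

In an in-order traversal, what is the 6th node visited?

In-order visits the left subtree, then the node, then the right subtree.
At E: go left to N.
  At N: go left to S.
    At S: go left to Y.
      At Y: go left to L.
        L is a leaf — visit L.
      Visit Y.
      At Y: go right to U.
        At U: go left to C.
          C is a leaf — visit C.
        Visit U.
        At U: no right child.
    Visit S.
    At S: no right child.
  Visit N.
  At N: go right to T.
    At T: go left to R.
      R is a leaf — visit R.
    Visit T.
    At T: no right child.
Visit E.
At E: go right to M.
  M is a leaf — visit M.
Full in-order sequence: L, Y, C, U, S, N, R, T, E, M.

N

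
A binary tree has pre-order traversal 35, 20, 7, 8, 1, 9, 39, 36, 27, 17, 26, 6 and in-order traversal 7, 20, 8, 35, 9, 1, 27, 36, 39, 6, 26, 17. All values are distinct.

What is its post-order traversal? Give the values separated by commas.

7, 8, 20, 9, 27, 36, 6, 26, 17, 39, 1, 35

The first element of pre-order is the root; it splits in-order into left and right subtrees.
Root 35: left subtree has 3 nodes {7, 20, 8}, right has 8 {9, 1, 27, 36, 39, 6, 26, 17}.
  Root 20: left subtree has 1 node {7}, right has 1 {8}.
  Root 1: left subtree has 1 node {9}, right has 6 {27, 36, 39, 6, 26, 17}.
    Root 39: left subtree has 2 nodes {27, 36}, right has 3 {6, 26, 17}.
      Root 36: left subtree has 1 node {27}, right has 0 { }.
      Root 17: left subtree has 2 nodes {6, 26}, right has 0 { }.
        Root 26: left subtree has 1 node {6}, right has 0 { }.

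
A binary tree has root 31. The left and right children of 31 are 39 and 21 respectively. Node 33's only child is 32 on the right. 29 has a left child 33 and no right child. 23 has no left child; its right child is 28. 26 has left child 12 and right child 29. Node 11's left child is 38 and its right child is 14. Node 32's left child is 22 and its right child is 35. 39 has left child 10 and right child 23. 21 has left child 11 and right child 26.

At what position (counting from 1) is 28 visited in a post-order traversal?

Post-order visits the left subtree, then the right subtree, then the node.
At 31: go left to 39.
  At 39: go left to 10.
    10 is a leaf — visit 10.
  At 39: go right to 23.
    At 23: no left child.
    At 23: go right to 28.
      28 is a leaf — visit 28.
    Visit 23.
  Visit 39.
At 31: go right to 21.
  At 21: go left to 11.
    At 11: go left to 38.
      38 is a leaf — visit 38.
    At 11: go right to 14.
      14 is a leaf — visit 14.
    Visit 11.
  At 21: go right to 26.
    At 26: go left to 12.
      12 is a leaf — visit 12.
    At 26: go right to 29.
      At 29: go left to 33.
        At 33: no left child.
        At 33: go right to 32.
          At 32: go left to 22.
            22 is a leaf — visit 22.
          At 32: go right to 35.
            35 is a leaf — visit 35.
          Visit 32.
        Visit 33.
      At 29: no right child.
      Visit 29.
    Visit 26.
  Visit 21.
Visit 31.
Full post-order sequence: 10, 28, 23, 39, 38, 14, 11, 12, 22, 35, 32, 33, 29, 26, 21, 31.

2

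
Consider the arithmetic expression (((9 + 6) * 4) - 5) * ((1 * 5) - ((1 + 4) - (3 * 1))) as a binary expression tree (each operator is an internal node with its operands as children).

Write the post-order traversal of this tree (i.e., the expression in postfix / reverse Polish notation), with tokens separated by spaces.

Post-order on an expression tree gives postfix notation: for each operator, emit left operand, right operand, then the operator.

9 6 + 4 * 5 - 1 5 * 1 4 + 3 1 * - - *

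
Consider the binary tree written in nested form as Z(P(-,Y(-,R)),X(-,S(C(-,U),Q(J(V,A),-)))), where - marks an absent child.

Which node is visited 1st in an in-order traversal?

In-order visits the left subtree, then the node, then the right subtree.
At Z: go left to P.
  At P: no left child.
  Visit P.
  At P: go right to Y.
    At Y: no left child.
    Visit Y.
    At Y: go right to R.
      R is a leaf — visit R.
Visit Z.
At Z: go right to X.
  At X: no left child.
  Visit X.
  At X: go right to S.
    At S: go left to C.
      At C: no left child.
      Visit C.
      At C: go right to U.
        U is a leaf — visit U.
    Visit S.
    At S: go right to Q.
      At Q: go left to J.
        At J: go left to V.
          V is a leaf — visit V.
        Visit J.
        At J: go right to A.
          A is a leaf — visit A.
      Visit Q.
      At Q: no right child.
Full in-order sequence: P, Y, R, Z, X, C, U, S, V, J, A, Q.

P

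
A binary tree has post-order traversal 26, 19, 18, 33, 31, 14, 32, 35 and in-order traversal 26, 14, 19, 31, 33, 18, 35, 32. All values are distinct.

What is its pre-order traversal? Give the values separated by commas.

The last element of post-order is the root; it splits in-order into left and right subtrees.
Root 35: left subtree has 6 nodes {26, 14, 19, 31, 33, 18}, right has 1 {32}.
  Root 14: left subtree has 1 node {26}, right has 4 {19, 31, 33, 18}.
    Root 31: left subtree has 1 node {19}, right has 2 {33, 18}.
      Root 33: left subtree has 0 nodes { }, right has 1 {18}.

35, 14, 26, 31, 19, 33, 18, 32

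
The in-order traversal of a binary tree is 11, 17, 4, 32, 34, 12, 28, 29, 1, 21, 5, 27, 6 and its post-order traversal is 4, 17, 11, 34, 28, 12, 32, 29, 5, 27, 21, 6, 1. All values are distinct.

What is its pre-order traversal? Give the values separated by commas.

The last element of post-order is the root; it splits in-order into left and right subtrees.
Root 1: left subtree has 8 nodes {11, 17, 4, 32, 34, 12, 28, 29}, right has 4 {21, 5, 27, 6}.
  Root 29: left subtree has 7 nodes {11, 17, 4, 32, 34, 12, 28}, right has 0 { }.
    Root 32: left subtree has 3 nodes {11, 17, 4}, right has 3 {34, 12, 28}.
      Root 11: left subtree has 0 nodes { }, right has 2 {17, 4}.
        Root 17: left subtree has 0 nodes { }, right has 1 {4}.
      Root 12: left subtree has 1 node {34}, right has 1 {28}.
  Root 6: left subtree has 3 nodes {21, 5, 27}, right has 0 { }.
    Root 21: left subtree has 0 nodes { }, right has 2 {5, 27}.
      Root 27: left subtree has 1 node {5}, right has 0 { }.

1, 29, 32, 11, 17, 4, 12, 34, 28, 6, 21, 27, 5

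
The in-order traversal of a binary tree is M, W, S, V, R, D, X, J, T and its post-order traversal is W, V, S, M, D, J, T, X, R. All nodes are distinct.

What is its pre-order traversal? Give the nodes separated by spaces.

R M S W V X D T J

The last element of post-order is the root; it splits in-order into left and right subtrees.
Root R: left subtree has 4 nodes {M, W, S, V}, right has 4 {D, X, J, T}.
  Root M: left subtree has 0 nodes { }, right has 3 {W, S, V}.
    Root S: left subtree has 1 node {W}, right has 1 {V}.
  Root X: left subtree has 1 node {D}, right has 2 {J, T}.
    Root T: left subtree has 1 node {J}, right has 0 { }.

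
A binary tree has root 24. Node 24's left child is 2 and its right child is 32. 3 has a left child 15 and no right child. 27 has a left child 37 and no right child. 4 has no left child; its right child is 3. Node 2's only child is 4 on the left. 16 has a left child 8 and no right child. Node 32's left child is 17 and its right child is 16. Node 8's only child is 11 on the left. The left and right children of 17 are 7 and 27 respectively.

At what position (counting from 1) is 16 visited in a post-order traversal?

11

Post-order visits the left subtree, then the right subtree, then the node.
At 24: go left to 2.
  At 2: go left to 4.
    At 4: no left child.
    At 4: go right to 3.
      At 3: go left to 15.
        15 is a leaf — visit 15.
      At 3: no right child.
      Visit 3.
    Visit 4.
  At 2: no right child.
  Visit 2.
At 24: go right to 32.
  At 32: go left to 17.
    At 17: go left to 7.
      7 is a leaf — visit 7.
    At 17: go right to 27.
      At 27: go left to 37.
        37 is a leaf — visit 37.
      At 27: no right child.
      Visit 27.
    Visit 17.
  At 32: go right to 16.
    At 16: go left to 8.
      At 8: go left to 11.
        11 is a leaf — visit 11.
      At 8: no right child.
      Visit 8.
    At 16: no right child.
    Visit 16.
  Visit 32.
Visit 24.
Full post-order sequence: 15, 3, 4, 2, 7, 37, 27, 17, 11, 8, 16, 32, 24.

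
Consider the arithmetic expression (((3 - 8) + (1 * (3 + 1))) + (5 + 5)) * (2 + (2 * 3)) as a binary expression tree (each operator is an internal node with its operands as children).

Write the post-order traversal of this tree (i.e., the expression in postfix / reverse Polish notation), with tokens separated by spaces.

Post-order on an expression tree gives postfix notation: for each operator, emit left operand, right operand, then the operator.

3 8 - 1 3 1 + * + 5 5 + + 2 2 3 * + *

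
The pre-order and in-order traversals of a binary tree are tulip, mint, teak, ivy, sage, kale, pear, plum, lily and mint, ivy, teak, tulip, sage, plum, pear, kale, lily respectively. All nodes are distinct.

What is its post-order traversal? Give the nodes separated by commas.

The first element of pre-order is the root; it splits in-order into left and right subtrees.
Root tulip: left subtree has 3 nodes {mint, ivy, teak}, right has 5 {sage, plum, pear, kale, lily}.
  Root mint: left subtree has 0 nodes { }, right has 2 {ivy, teak}.
    Root teak: left subtree has 1 node {ivy}, right has 0 { }.
  Root sage: left subtree has 0 nodes { }, right has 4 {plum, pear, kale, lily}.
    Root kale: left subtree has 2 nodes {plum, pear}, right has 1 {lily}.
      Root pear: left subtree has 1 node {plum}, right has 0 { }.

ivy, teak, mint, plum, pear, lily, kale, sage, tulip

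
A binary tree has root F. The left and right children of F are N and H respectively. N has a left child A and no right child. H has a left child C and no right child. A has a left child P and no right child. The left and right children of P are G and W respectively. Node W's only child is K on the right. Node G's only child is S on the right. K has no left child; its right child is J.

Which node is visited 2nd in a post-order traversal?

G

Post-order visits the left subtree, then the right subtree, then the node.
At F: go left to N.
  At N: go left to A.
    At A: go left to P.
      At P: go left to G.
        At G: no left child.
        At G: go right to S.
          S is a leaf — visit S.
        Visit G.
      At P: go right to W.
        At W: no left child.
        At W: go right to K.
          At K: no left child.
          At K: go right to J.
            J is a leaf — visit J.
          Visit K.
        Visit W.
      Visit P.
    At A: no right child.
    Visit A.
  At N: no right child.
  Visit N.
At F: go right to H.
  At H: go left to C.
    C is a leaf — visit C.
  At H: no right child.
  Visit H.
Visit F.
Full post-order sequence: S, G, J, K, W, P, A, N, C, H, F.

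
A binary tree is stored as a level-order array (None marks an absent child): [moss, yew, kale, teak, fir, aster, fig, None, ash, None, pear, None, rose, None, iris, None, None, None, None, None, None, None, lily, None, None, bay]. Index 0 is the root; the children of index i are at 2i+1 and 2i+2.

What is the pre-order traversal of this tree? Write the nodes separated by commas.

Pre-order visits the node, then its left subtree, then its right subtree.
Visit moss.
At moss: go left to yew.
  Visit yew.
  At yew: go left to teak.
    Visit teak.
    At teak: no left child.
    At teak: go right to ash.
      ash is a leaf — visit ash.
  At yew: go right to fir.
    Visit fir.
    At fir: no left child.
    At fir: go right to pear.
      Visit pear.
      At pear: no left child.
      At pear: go right to lily.
        lily is a leaf — visit lily.
At moss: go right to kale.
  Visit kale.
  At kale: go left to aster.
    Visit aster.
    At aster: no left child.
    At aster: go right to rose.
      Visit rose.
      At rose: go left to bay.
        bay is a leaf — visit bay.
      At rose: no right child.
  At kale: go right to fig.
    Visit fig.
    At fig: no left child.
    At fig: go right to iris.
      iris is a leaf — visit iris.

moss, yew, teak, ash, fir, pear, lily, kale, aster, rose, bay, fig, iris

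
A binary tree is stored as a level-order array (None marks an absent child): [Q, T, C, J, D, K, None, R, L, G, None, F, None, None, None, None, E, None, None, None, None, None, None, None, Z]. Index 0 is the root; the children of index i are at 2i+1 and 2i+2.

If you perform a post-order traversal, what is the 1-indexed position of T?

Post-order visits the left subtree, then the right subtree, then the node.
At Q: go left to T.
  At T: go left to J.
    At J: go left to R.
      At R: no left child.
      At R: go right to E.
        E is a leaf — visit E.
      Visit R.
    At J: go right to L.
      L is a leaf — visit L.
    Visit J.
  At T: go right to D.
    At D: go left to G.
      G is a leaf — visit G.
    At D: no right child.
    Visit D.
  Visit T.
At Q: go right to C.
  At C: go left to K.
    At K: go left to F.
      At F: no left child.
      At F: go right to Z.
        Z is a leaf — visit Z.
      Visit F.
    At K: no right child.
    Visit K.
  At C: no right child.
  Visit C.
Visit Q.
Full post-order sequence: E, R, L, J, G, D, T, Z, F, K, C, Q.

7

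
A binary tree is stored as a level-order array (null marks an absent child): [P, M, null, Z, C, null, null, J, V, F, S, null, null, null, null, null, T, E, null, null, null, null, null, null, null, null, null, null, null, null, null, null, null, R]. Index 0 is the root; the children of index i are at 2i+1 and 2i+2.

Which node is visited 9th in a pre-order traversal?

C

Pre-order visits the node, then its left subtree, then its right subtree.
Visit P.
At P: go left to M.
  Visit M.
  At M: go left to Z.
    Visit Z.
    At Z: go left to J.
      Visit J.
      At J: no left child.
      At J: go right to T.
        Visit T.
        At T: go left to R.
          R is a leaf — visit R.
        At T: no right child.
    At Z: go right to V.
      Visit V.
      At V: go left to E.
        E is a leaf — visit E.
      At V: no right child.
  At M: go right to C.
    Visit C.
    At C: go left to F.
      F is a leaf — visit F.
    At C: go right to S.
      S is a leaf — visit S.
At P: no right child.
Full pre-order sequence: P, M, Z, J, T, R, V, E, C, F, S.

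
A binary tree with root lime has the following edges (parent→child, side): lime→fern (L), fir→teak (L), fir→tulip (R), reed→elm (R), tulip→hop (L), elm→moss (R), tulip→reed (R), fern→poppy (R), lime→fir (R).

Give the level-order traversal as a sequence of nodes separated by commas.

lime, fern, fir, poppy, teak, tulip, hop, reed, elm, moss

Level-order visits nodes level by level from the root, left to right within each level.
Level 0: lime
Level 1: fern, fir
Level 2: poppy, teak, tulip
Level 3: hop, reed
Level 4: elm
Level 5: moss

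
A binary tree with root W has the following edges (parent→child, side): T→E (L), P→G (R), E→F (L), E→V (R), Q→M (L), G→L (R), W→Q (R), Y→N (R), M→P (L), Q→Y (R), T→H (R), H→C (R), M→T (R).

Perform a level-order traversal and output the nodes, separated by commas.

W, Q, M, Y, P, T, N, G, E, H, L, F, V, C

Level-order visits nodes level by level from the root, left to right within each level.
Level 0: W
Level 1: Q
Level 2: M, Y
Level 3: P, T, N
Level 4: G, E, H
Level 5: L, F, V, C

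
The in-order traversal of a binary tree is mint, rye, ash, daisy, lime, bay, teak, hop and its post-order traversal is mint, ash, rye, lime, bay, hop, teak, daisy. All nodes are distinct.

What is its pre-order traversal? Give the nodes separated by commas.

daisy, rye, mint, ash, teak, bay, lime, hop

The last element of post-order is the root; it splits in-order into left and right subtrees.
Root daisy: left subtree has 3 nodes {mint, rye, ash}, right has 4 {lime, bay, teak, hop}.
  Root rye: left subtree has 1 node {mint}, right has 1 {ash}.
  Root teak: left subtree has 2 nodes {lime, bay}, right has 1 {hop}.
    Root bay: left subtree has 1 node {lime}, right has 0 { }.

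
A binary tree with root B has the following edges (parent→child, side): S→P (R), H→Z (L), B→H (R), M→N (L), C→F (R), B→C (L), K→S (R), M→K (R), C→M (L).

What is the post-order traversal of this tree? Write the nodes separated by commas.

Post-order visits the left subtree, then the right subtree, then the node.
At B: go left to C.
  At C: go left to M.
    At M: go left to N.
      N is a leaf — visit N.
    At M: go right to K.
      At K: no left child.
      At K: go right to S.
        At S: no left child.
        At S: go right to P.
          P is a leaf — visit P.
        Visit S.
      Visit K.
    Visit M.
  At C: go right to F.
    F is a leaf — visit F.
  Visit C.
At B: go right to H.
  At H: go left to Z.
    Z is a leaf — visit Z.
  At H: no right child.
  Visit H.
Visit B.

N, P, S, K, M, F, C, Z, H, B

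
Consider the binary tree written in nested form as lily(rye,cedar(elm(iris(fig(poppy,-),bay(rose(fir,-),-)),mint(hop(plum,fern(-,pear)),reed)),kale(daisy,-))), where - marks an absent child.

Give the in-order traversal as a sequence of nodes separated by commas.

rye, lily, poppy, fig, iris, fir, rose, bay, elm, plum, hop, fern, pear, mint, reed, cedar, daisy, kale

In-order visits the left subtree, then the node, then the right subtree.
At lily: go left to rye.
  rye is a leaf — visit rye.
Visit lily.
At lily: go right to cedar.
  At cedar: go left to elm.
    At elm: go left to iris.
      At iris: go left to fig.
        At fig: go left to poppy.
          poppy is a leaf — visit poppy.
        Visit fig.
        At fig: no right child.
      Visit iris.
      At iris: go right to bay.
        At bay: go left to rose.
          At rose: go left to fir.
            fir is a leaf — visit fir.
          Visit rose.
          At rose: no right child.
        Visit bay.
        At bay: no right child.
    Visit elm.
    At elm: go right to mint.
      At mint: go left to hop.
        At hop: go left to plum.
          plum is a leaf — visit plum.
        Visit hop.
        At hop: go right to fern.
          At fern: no left child.
          Visit fern.
          At fern: go right to pear.
            pear is a leaf — visit pear.
      Visit mint.
      At mint: go right to reed.
        reed is a leaf — visit reed.
  Visit cedar.
  At cedar: go right to kale.
    At kale: go left to daisy.
      daisy is a leaf — visit daisy.
    Visit kale.
    At kale: no right child.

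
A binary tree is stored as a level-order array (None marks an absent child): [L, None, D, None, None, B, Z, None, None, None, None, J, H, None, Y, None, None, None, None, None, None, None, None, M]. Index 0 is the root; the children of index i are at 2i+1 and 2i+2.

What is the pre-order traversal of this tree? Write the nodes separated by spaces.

Pre-order visits the node, then its left subtree, then its right subtree.
Visit L.
At L: no left child.
At L: go right to D.
  Visit D.
  At D: go left to B.
    Visit B.
    At B: go left to J.
      Visit J.
      At J: go left to M.
        M is a leaf — visit M.
      At J: no right child.
    At B: go right to H.
      H is a leaf — visit H.
  At D: go right to Z.
    Visit Z.
    At Z: no left child.
    At Z: go right to Y.
      Y is a leaf — visit Y.

L D B J M H Z Y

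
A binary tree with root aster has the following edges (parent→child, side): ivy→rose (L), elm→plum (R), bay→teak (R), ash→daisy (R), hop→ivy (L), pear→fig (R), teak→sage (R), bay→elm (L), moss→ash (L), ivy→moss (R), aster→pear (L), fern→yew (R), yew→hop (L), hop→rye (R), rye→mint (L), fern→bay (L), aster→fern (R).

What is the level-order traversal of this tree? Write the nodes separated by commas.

aster, pear, fern, fig, bay, yew, elm, teak, hop, plum, sage, ivy, rye, rose, moss, mint, ash, daisy

Level-order visits nodes level by level from the root, left to right within each level.
Level 0: aster
Level 1: pear, fern
Level 2: fig, bay, yew
Level 3: elm, teak, hop
Level 4: plum, sage, ivy, rye
Level 5: rose, moss, mint
Level 6: ash
Level 7: daisy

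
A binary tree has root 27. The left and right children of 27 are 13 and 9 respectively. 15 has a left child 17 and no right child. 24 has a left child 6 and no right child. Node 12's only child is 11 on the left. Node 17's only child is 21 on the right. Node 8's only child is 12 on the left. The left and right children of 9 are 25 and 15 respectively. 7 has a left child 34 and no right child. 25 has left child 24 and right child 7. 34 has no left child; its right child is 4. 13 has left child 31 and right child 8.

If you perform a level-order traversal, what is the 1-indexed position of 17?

11

Level-order visits nodes level by level from the root, left to right within each level.
Level 0: 27
Level 1: 13, 9
Level 2: 31, 8, 25, 15
Level 3: 12, 24, 7, 17
Level 4: 11, 6, 34, 21
Level 5: 4
Full level-order sequence: 27, 13, 9, 31, 8, 25, 15, 12, 24, 7, 17, 11, 6, 34, 21, 4.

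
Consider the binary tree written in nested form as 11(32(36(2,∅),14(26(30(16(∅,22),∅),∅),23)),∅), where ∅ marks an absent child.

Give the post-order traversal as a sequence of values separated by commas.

2, 36, 22, 16, 30, 26, 23, 14, 32, 11

Post-order visits the left subtree, then the right subtree, then the node.
At 11: go left to 32.
  At 32: go left to 36.
    At 36: go left to 2.
      2 is a leaf — visit 2.
    At 36: no right child.
    Visit 36.
  At 32: go right to 14.
    At 14: go left to 26.
      At 26: go left to 30.
        At 30: go left to 16.
          At 16: no left child.
          At 16: go right to 22.
            22 is a leaf — visit 22.
          Visit 16.
        At 30: no right child.
        Visit 30.
      At 26: no right child.
      Visit 26.
    At 14: go right to 23.
      23 is a leaf — visit 23.
    Visit 14.
  Visit 32.
At 11: no right child.
Visit 11.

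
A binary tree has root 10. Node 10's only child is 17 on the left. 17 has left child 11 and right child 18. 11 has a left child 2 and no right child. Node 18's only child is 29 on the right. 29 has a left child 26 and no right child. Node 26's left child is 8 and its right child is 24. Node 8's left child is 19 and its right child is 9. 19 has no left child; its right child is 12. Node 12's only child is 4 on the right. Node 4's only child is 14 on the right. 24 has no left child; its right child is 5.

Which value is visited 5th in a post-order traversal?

12

Post-order visits the left subtree, then the right subtree, then the node.
At 10: go left to 17.
  At 17: go left to 11.
    At 11: go left to 2.
      2 is a leaf — visit 2.
    At 11: no right child.
    Visit 11.
  At 17: go right to 18.
    At 18: no left child.
    At 18: go right to 29.
      At 29: go left to 26.
        At 26: go left to 8.
          At 8: go left to 19.
            At 19: no left child.
            At 19: go right to 12.
              At 12: no left child.
              At 12: go right to 4.
                At 4: no left child.
                At 4: go right to 14.
                  14 is a leaf — visit 14.
                Visit 4.
              Visit 12.
            Visit 19.
          At 8: go right to 9.
            9 is a leaf — visit 9.
          Visit 8.
        At 26: go right to 24.
          At 24: no left child.
          At 24: go right to 5.
            5 is a leaf — visit 5.
          Visit 24.
        Visit 26.
      At 29: no right child.
      Visit 29.
    Visit 18.
  Visit 17.
At 10: no right child.
Visit 10.
Full post-order sequence: 2, 11, 14, 4, 12, 19, 9, 8, 5, 24, 26, 29, 18, 17, 10.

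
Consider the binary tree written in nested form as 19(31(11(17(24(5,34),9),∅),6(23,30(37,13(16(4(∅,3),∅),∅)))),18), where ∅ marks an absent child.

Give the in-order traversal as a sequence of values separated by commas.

5, 24, 34, 17, 9, 11, 31, 23, 6, 37, 30, 4, 3, 16, 13, 19, 18

In-order visits the left subtree, then the node, then the right subtree.
At 19: go left to 31.
  At 31: go left to 11.
    At 11: go left to 17.
      At 17: go left to 24.
        At 24: go left to 5.
          5 is a leaf — visit 5.
        Visit 24.
        At 24: go right to 34.
          34 is a leaf — visit 34.
      Visit 17.
      At 17: go right to 9.
        9 is a leaf — visit 9.
    Visit 11.
    At 11: no right child.
  Visit 31.
  At 31: go right to 6.
    At 6: go left to 23.
      23 is a leaf — visit 23.
    Visit 6.
    At 6: go right to 30.
      At 30: go left to 37.
        37 is a leaf — visit 37.
      Visit 30.
      At 30: go right to 13.
        At 13: go left to 16.
          At 16: go left to 4.
            At 4: no left child.
            Visit 4.
            At 4: go right to 3.
              3 is a leaf — visit 3.
          Visit 16.
          At 16: no right child.
        Visit 13.
        At 13: no right child.
Visit 19.
At 19: go right to 18.
  18 is a leaf — visit 18.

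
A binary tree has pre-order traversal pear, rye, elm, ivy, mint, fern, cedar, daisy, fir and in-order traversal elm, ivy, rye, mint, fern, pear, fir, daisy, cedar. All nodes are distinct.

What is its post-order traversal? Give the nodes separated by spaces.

ivy elm fern mint rye fir daisy cedar pear

The first element of pre-order is the root; it splits in-order into left and right subtrees.
Root pear: left subtree has 5 nodes {elm, ivy, rye, mint, fern}, right has 3 {fir, daisy, cedar}.
  Root rye: left subtree has 2 nodes {elm, ivy}, right has 2 {mint, fern}.
    Root elm: left subtree has 0 nodes { }, right has 1 {ivy}.
    Root mint: left subtree has 0 nodes { }, right has 1 {fern}.
  Root cedar: left subtree has 2 nodes {fir, daisy}, right has 0 { }.
    Root daisy: left subtree has 1 node {fir}, right has 0 { }.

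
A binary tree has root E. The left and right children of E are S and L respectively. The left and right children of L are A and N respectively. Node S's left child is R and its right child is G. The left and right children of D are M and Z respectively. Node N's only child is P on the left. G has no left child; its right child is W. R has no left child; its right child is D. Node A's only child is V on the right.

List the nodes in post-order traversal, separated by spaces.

Post-order visits the left subtree, then the right subtree, then the node.
At E: go left to S.
  At S: go left to R.
    At R: no left child.
    At R: go right to D.
      At D: go left to M.
        M is a leaf — visit M.
      At D: go right to Z.
        Z is a leaf — visit Z.
      Visit D.
    Visit R.
  At S: go right to G.
    At G: no left child.
    At G: go right to W.
      W is a leaf — visit W.
    Visit G.
  Visit S.
At E: go right to L.
  At L: go left to A.
    At A: no left child.
    At A: go right to V.
      V is a leaf — visit V.
    Visit A.
  At L: go right to N.
    At N: go left to P.
      P is a leaf — visit P.
    At N: no right child.
    Visit N.
  Visit L.
Visit E.

M Z D R W G S V A P N L E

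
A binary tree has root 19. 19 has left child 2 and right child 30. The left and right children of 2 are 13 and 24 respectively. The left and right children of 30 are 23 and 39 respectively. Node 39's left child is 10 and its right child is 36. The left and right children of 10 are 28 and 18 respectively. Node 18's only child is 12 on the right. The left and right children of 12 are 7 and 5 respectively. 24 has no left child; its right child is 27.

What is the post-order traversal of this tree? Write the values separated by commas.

13, 27, 24, 2, 23, 28, 7, 5, 12, 18, 10, 36, 39, 30, 19

Post-order visits the left subtree, then the right subtree, then the node.
At 19: go left to 2.
  At 2: go left to 13.
    13 is a leaf — visit 13.
  At 2: go right to 24.
    At 24: no left child.
    At 24: go right to 27.
      27 is a leaf — visit 27.
    Visit 24.
  Visit 2.
At 19: go right to 30.
  At 30: go left to 23.
    23 is a leaf — visit 23.
  At 30: go right to 39.
    At 39: go left to 10.
      At 10: go left to 28.
        28 is a leaf — visit 28.
      At 10: go right to 18.
        At 18: no left child.
        At 18: go right to 12.
          At 12: go left to 7.
            7 is a leaf — visit 7.
          At 12: go right to 5.
            5 is a leaf — visit 5.
          Visit 12.
        Visit 18.
      Visit 10.
    At 39: go right to 36.
      36 is a leaf — visit 36.
    Visit 39.
  Visit 30.
Visit 19.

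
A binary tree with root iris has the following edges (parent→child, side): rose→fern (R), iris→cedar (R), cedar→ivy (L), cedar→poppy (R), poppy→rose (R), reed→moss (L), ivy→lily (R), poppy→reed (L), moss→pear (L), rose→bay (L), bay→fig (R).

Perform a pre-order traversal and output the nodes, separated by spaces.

Pre-order visits the node, then its left subtree, then its right subtree.
Visit iris.
At iris: no left child.
At iris: go right to cedar.
  Visit cedar.
  At cedar: go left to ivy.
    Visit ivy.
    At ivy: no left child.
    At ivy: go right to lily.
      lily is a leaf — visit lily.
  At cedar: go right to poppy.
    Visit poppy.
    At poppy: go left to reed.
      Visit reed.
      At reed: go left to moss.
        Visit moss.
        At moss: go left to pear.
          pear is a leaf — visit pear.
        At moss: no right child.
      At reed: no right child.
    At poppy: go right to rose.
      Visit rose.
      At rose: go left to bay.
        Visit bay.
        At bay: no left child.
        At bay: go right to fig.
          fig is a leaf — visit fig.
      At rose: go right to fern.
        fern is a leaf — visit fern.

iris cedar ivy lily poppy reed moss pear rose bay fig fern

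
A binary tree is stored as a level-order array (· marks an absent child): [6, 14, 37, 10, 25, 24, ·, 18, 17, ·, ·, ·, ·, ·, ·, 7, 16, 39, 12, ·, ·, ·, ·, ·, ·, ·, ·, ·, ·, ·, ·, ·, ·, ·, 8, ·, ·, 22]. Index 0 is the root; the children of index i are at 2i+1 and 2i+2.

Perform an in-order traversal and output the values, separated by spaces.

7 18 16 8 10 39 17 22 12 14 25 6 24 37

In-order visits the left subtree, then the node, then the right subtree.
At 6: go left to 14.
  At 14: go left to 10.
    At 10: go left to 18.
      At 18: go left to 7.
        7 is a leaf — visit 7.
      Visit 18.
      At 18: go right to 16.
        At 16: no left child.
        Visit 16.
        At 16: go right to 8.
          8 is a leaf — visit 8.
    Visit 10.
    At 10: go right to 17.
      At 17: go left to 39.
        39 is a leaf — visit 39.
      Visit 17.
      At 17: go right to 12.
        At 12: go left to 22.
          22 is a leaf — visit 22.
        Visit 12.
        At 12: no right child.
  Visit 14.
  At 14: go right to 25.
    25 is a leaf — visit 25.
Visit 6.
At 6: go right to 37.
  At 37: go left to 24.
    24 is a leaf — visit 24.
  Visit 37.
  At 37: no right child.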